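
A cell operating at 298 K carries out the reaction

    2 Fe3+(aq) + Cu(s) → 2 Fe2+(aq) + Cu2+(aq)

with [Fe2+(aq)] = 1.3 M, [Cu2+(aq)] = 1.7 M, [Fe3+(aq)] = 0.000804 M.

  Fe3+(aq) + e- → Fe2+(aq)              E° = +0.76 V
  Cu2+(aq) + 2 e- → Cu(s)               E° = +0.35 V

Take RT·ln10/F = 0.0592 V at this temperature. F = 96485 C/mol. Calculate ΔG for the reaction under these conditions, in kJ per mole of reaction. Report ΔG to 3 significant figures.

The standard cell potential is +0.76 − (+0.35) = +0.41 V, with n = 2 electrons in the balanced equation.
Q = ([Fe2+(aq)]^2·[Cu2+(aq)]) / [Fe3+(aq)]^2 = 4.44×10^6, so log Q = 6.648 and E = +0.41 − (0.0592/2)(6.648) = +0.2132 V.
Then ΔG = −nFE = −2 × 96485 × +0.2132 J/mol = −41.1 kJ/mol.

−41.1 kJ/mol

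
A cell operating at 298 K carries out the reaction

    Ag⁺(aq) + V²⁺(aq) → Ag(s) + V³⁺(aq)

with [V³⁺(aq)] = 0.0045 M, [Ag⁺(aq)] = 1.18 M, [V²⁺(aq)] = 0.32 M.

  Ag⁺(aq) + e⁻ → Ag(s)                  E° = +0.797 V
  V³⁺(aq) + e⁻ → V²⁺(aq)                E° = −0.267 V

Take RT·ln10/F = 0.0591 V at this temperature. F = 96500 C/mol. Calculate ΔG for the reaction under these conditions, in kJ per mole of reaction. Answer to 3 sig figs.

−114 kJ/mol

The standard cell potential is +0.797 − (−0.267) = +1.064 V, with n = 1 electron in the balanced equation.
Q = [V³⁺(aq)] / ([Ag⁺(aq)]·[V²⁺(aq)]) = 0.0119, so log Q = −1.924 and E = +1.064 − (0.0591/1)(−1.924) = +1.1777 V.
Then ΔG = −nFE = −1 × 96500 × +1.1777 J/mol = −114 kJ/mol.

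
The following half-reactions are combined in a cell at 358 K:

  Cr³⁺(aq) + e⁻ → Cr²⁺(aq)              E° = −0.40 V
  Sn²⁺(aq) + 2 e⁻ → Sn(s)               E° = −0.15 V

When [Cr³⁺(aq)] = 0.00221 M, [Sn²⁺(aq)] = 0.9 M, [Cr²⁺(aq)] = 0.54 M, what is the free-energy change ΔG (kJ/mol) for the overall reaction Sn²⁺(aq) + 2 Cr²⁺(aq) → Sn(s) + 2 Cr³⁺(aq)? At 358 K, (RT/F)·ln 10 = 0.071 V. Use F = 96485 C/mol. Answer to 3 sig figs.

The standard cell potential is −0.15 − (−0.40) = +0.25 V, with n = 2 electrons in the balanced equation.
Q = [Cr³⁺(aq)]^2 / ([Sn²⁺(aq)]·[Cr²⁺(aq)]^2) = 1.86×10^−5, so log Q = −4.730 and E = +0.25 − (0.071/2)(−4.730) = +0.4179 V.
Finally ΔG = −nFE = −(2)(96485 C/mol)(+0.4179 V) = −80.6 kJ/mol.

−80.6 kJ/mol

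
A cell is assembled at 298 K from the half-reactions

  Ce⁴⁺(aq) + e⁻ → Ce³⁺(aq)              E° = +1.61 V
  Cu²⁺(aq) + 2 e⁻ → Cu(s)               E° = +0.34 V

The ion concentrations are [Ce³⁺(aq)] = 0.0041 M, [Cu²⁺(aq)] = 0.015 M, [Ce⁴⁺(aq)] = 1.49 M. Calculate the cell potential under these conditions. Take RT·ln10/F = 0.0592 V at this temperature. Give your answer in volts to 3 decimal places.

Since E°(Ce⁴⁺/Ce³⁺) > E°(Cu²⁺/Cu), Ce⁴⁺/Ce³⁺ serves as the cathode.
E°cell = +1.61 − (+0.34) = +1.27 V, with n = 2 electrons transferred.
Balancing gives 2 Ce⁴⁺(aq) + Cu(s) → 2 Ce³⁺(aq) + Cu²⁺(aq); hence Q = ([Ce³⁺(aq)]^2·[Cu²⁺(aq)]) / [Ce⁴⁺(aq)]^2 = 1.14×10^−7 (log Q = −6.945).
By the Nernst equation, E = +1.27 − (0.0592/2)·(−6.945) = +1.476 V.

+1.476 V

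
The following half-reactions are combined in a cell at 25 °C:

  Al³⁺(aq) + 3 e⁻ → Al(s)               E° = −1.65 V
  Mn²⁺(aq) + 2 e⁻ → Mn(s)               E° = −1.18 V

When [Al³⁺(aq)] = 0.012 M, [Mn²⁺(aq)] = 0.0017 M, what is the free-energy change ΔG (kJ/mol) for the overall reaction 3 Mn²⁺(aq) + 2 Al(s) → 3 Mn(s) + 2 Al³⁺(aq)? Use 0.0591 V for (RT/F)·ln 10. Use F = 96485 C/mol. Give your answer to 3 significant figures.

−247 kJ/mol

With Mn²⁺/Mn reduced at the cathode, E°cell = −1.18 − (−1.65) = +0.47 V and n = 6.
Here Q = [Al³⁺(aq)]^2 / [Mn²⁺(aq)]^3 = 2.93×10^4 (log Q = 4.467), giving E = +0.47 − (0.0591/6)·(4.467) = +0.4260 V.
ΔG = −nFE = −(6)(96485)(+0.4260) J/mol = −247 kJ/mol.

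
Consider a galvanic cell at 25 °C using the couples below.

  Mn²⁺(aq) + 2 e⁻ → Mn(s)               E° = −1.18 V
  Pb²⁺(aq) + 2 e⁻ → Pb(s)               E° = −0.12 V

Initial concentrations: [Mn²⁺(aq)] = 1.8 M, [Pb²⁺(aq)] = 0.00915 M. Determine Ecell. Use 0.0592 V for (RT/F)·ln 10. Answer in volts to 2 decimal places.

+0.99 V

Since E°(Pb²⁺/Pb) > E°(Mn²⁺/Mn), Pb²⁺/Pb serves as the cathode.
E°cell = E°cat − E°an = −0.12 − (−1.18) = +1.06 V; n = 2.
For the overall reaction Pb²⁺(aq) + Mn(s) → Pb(s) + Mn²⁺(aq), Q = [Mn²⁺(aq)] / [Pb²⁺(aq)] = 197, giving log Q = 2.294.
Applying E = E° − (RT ln10/nF)·log Q gives +1.06 − (0.0592/2)(2.294) = +0.99 V.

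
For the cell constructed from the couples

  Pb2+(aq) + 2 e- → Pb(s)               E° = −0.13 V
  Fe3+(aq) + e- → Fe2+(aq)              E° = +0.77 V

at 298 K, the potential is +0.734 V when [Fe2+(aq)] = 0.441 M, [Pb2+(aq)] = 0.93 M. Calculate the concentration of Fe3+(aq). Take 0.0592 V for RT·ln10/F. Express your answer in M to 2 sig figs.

Fe³⁺/Fe²⁺ is the cathode (higher E°); E°cell = +0.77 − (−0.13) = +0.90 V with n = 2.
Since E = E° − (0.0592/n)·log Q, log Q = n(E° − E)/0.0592 = 5.608.
The balanced reaction is 2 Fe3+(aq) + Pb(s) → 2 Fe2+(aq) + Pb2+(aq), so Q = ([Fe2+(aq)]^2·[Pb2+(aq)]) / [Fe3+(aq)]^2.
Substituting the known concentrations and solving, log [Fe3+(aq)] = −3.175 and [Fe3+(aq)] = 0.00067 M.

0.00067 M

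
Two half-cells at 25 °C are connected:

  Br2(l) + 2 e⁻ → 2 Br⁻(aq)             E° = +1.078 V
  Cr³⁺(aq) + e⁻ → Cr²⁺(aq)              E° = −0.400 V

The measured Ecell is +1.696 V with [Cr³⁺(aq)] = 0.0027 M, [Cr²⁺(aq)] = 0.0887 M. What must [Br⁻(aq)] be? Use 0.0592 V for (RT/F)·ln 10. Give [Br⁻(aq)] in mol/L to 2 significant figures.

0.0068 M

With Br₂/Br⁻ at the cathode and Cr³⁺/Cr²⁺ at the anode, E°cell = +1.078 − (−0.400) = +1.478 V (n = 2).
Rearranging E = E° − (0.0592/n)·log Q gives log Q = 2(+1.478 − (+1.696))/0.0592 = −7.365.
Balancing electrons gives Br2(l) + 2 Cr²⁺(aq) → 2 Br⁻(aq) + 2 Cr³⁺(aq); thus Q = ([Br⁻(aq)]^2·[Cr³⁺(aq)]^2) / [Cr²⁺(aq)]^2.
Substituting the known concentrations and solving, log [Br⁻(aq)] = −2.166 and [Br⁻(aq)] = 0.0068 M.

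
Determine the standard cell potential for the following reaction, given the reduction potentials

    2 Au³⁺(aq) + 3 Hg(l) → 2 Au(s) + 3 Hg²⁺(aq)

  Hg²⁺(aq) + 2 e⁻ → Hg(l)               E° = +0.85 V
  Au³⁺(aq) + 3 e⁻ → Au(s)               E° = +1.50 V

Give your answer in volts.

+0.65 V

In the reaction as written, Au³⁺(aq) is reduced (cathode) and Hg²⁺(aq) is produced by oxidation at the anode.
E°cell = E°(cathode) − E°(anode) = +1.50 − (+0.85) = +0.65 V.
The positive value indicates the reaction is spontaneous as written.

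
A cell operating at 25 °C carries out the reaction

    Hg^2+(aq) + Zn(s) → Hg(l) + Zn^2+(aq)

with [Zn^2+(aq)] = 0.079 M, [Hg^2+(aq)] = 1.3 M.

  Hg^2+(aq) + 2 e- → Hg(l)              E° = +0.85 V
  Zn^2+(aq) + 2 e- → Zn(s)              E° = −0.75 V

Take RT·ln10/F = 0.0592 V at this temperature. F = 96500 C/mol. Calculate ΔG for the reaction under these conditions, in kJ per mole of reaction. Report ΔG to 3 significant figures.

E°cell = +0.85 − (−0.75) = +1.60 V; the balanced reaction transfers n = 2 electrons.
Here Q = [Zn^2+(aq)] / [Hg^2+(aq)] = 0.0608 (log Q = −1.216), giving E = +1.60 − (0.0592/2)·(−1.216) = +1.6360 V.
Finally ΔG = −nFE = −(2)(96500 C/mol)(+1.6360 V) = −316 kJ/mol.

−316 kJ/mol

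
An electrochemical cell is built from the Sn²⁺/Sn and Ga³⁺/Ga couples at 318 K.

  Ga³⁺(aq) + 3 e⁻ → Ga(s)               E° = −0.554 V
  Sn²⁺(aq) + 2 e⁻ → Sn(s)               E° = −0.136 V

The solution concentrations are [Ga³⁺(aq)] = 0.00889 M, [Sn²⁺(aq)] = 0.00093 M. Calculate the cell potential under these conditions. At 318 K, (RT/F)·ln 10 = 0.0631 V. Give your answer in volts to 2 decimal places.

+0.37 V

Since E°(Sn²⁺/Sn) > E°(Ga³⁺/Ga), Sn²⁺/Sn serves as the cathode.
E°cell = −0.136 − (−0.554) = +0.418 V, with n = 6 electrons transferred.
The balanced reaction is 3 Sn²⁺(aq) + 2 Ga(s) → 3 Sn(s) + 2 Ga³⁺(aq), so Q = [Ga³⁺(aq)]^2 / [Sn²⁺(aq)]^3 = 9.83×10^4 and log Q = 4.992.
By the Nernst equation, E = +0.418 − (0.0631/6)·(4.992) = +0.37 V.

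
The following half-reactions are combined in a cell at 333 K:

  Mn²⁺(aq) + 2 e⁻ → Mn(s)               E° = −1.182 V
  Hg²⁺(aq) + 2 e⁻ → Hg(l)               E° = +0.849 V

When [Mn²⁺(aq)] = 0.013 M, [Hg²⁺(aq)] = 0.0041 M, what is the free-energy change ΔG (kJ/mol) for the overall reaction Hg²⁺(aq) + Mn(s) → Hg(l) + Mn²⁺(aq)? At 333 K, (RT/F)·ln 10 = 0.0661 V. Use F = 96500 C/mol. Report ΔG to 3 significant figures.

With Hg²⁺/Hg reduced at the cathode, E°cell = +0.849 − (−1.182) = +2.031 V and n = 2.
Q = [Mn²⁺(aq)] / [Hg²⁺(aq)] = 3.17, so log Q = 0.501 and E = +2.031 − (0.0661/2)(0.501) = +2.0144 V.
Finally ΔG = −nFE = −(2)(96500 C/mol)(+2.0144 V) = −389 kJ/mol.

−389 kJ/mol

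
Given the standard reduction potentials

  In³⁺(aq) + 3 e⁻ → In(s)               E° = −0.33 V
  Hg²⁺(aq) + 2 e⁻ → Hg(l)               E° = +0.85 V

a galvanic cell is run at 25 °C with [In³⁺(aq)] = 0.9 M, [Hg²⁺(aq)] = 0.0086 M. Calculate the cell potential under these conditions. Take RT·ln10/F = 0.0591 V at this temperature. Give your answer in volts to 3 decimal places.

Since E°(Hg²⁺/Hg) > E°(In³⁺/In), Hg²⁺/Hg serves as the cathode.
E°cell = E°cat − E°an = +0.85 − (−0.33) = +1.18 V; n = 6.
The balanced reaction is 3 Hg²⁺(aq) + 2 In(s) → 3 Hg(l) + 2 In³⁺(aq), so Q = [In³⁺(aq)]^2 / [Hg²⁺(aq)]^3 = 1.27×10^6 and log Q = 6.105.
Applying E = E° − (RT ln10/nF)·log Q gives +1.18 − (0.0591/6)(6.105) = +1.120 V.

+1.120 V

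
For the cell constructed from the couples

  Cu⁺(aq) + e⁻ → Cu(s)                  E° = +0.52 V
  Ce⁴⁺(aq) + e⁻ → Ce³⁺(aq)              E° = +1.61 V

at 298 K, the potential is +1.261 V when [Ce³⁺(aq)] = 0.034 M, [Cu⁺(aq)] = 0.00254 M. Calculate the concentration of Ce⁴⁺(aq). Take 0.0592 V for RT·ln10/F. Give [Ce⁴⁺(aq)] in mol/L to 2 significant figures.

Ce⁴⁺/Ce³⁺ is the cathode (higher E°); E°cell = +1.61 − (+0.52) = +1.09 V with n = 1.
From the Nernst equation, log Q = n(E° − E)/0.0592 = 1·(+1.09 − (+1.261))/0.0592 = −2.889.
The balanced reaction is Ce⁴⁺(aq) + Cu(s) → Ce³⁺(aq) + Cu⁺(aq), so Q = ([Ce³⁺(aq)]·[Cu⁺(aq)]) / [Ce⁴⁺(aq)].
Substituting the known concentrations and solving, log [Ce⁴⁺(aq)] = −1.175 and [Ce⁴⁺(aq)] = 0.067 M.

0.067 M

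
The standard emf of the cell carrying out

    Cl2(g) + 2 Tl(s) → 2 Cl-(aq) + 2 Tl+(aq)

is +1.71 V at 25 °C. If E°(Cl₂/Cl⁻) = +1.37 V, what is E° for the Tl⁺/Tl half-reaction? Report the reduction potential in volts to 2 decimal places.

In the reaction as written the Cl₂/Cl⁻ couple is reduced (cathode) and Tl⁺/Tl is oxidized (anode), so E°cell = E°(Cl₂/Cl⁻) − E°(Tl⁺/Tl).
E°(Tl⁺/Tl) = E°(cathode) − E°cell = +1.37 − (+1.71) = −0.34 V.

−0.34 V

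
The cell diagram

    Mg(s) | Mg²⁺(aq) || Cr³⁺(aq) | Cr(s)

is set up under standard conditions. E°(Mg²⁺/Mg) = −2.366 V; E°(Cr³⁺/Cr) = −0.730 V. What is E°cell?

By convention the left-hand electrode in cell notation is the anode (oxidation) and the right-hand electrode is the cathode (reduction).
E°cell = E°(right) − E°(left) = −0.730 − (−2.366) = +1.636 V.

+1.636 V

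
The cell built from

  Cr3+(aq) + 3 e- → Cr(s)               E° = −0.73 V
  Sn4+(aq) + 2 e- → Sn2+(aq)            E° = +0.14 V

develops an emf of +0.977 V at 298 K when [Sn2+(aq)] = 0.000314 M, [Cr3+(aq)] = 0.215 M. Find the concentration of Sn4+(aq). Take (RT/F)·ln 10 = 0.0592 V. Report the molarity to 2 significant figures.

With Sn⁴⁺/Sn²⁺ at the cathode and Cr³⁺/Cr at the anode, E°cell = +0.14 − (−0.73) = +0.87 V (n = 6).
From the Nernst equation, log Q = n(E° − E)/0.0592 = 6·(+0.87 − (+0.977))/0.0592 = −10.845.
The balanced reaction is 3 Sn4+(aq) + 2 Cr(s) → 3 Sn2+(aq) + 2 Cr3+(aq), so Q = ([Sn2+(aq)]^3·[Cr3+(aq)]^2) / [Sn4+(aq)]^3.
Isolating [Sn4+(aq)] in Q = 10^{−10.845} yields log [Sn4+(aq)] = −0.333, i.e. 0.46 M.

0.46 M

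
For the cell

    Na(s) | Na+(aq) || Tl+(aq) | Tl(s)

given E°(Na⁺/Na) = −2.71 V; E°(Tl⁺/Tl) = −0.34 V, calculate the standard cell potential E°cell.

By convention the left-hand electrode in cell notation is the anode (oxidation) and the right-hand electrode is the cathode (reduction).
E°cell = E°(right) − E°(left) = −0.34 − (−2.71) = +2.37 V.

+2.37 V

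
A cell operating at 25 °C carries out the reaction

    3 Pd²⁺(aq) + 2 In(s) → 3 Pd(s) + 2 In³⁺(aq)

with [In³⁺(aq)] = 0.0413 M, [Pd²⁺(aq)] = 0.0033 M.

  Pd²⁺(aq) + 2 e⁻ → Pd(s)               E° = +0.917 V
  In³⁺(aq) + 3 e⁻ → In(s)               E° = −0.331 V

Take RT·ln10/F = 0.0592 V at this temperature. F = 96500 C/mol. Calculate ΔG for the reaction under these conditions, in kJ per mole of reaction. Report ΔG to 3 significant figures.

With Pd²⁺/Pd reduced at the cathode, E°cell = +0.917 − (−0.331) = +1.248 V and n = 6.
The reaction quotient is [In³⁺(aq)]^2 / [Pd²⁺(aq)]^3 = 4.75×10^4; by Nernst, E = +1.248 − (0.0592/6)(4.676) = +1.2019 V.
ΔG = −nFE = −(6)(96500)(+1.2019) J/mol = −696 kJ/mol.

−696 kJ/mol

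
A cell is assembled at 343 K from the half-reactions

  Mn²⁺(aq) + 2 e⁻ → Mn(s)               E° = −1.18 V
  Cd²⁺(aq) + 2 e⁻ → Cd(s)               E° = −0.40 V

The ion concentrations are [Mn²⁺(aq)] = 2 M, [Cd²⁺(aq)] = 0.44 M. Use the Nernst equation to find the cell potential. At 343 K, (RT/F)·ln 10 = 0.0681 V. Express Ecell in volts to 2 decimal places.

+0.76 V

Cd²⁺/Cd is reduced (cathode, E° = −0.40 V) and Mn²⁺/Mn is oxidized (anode).
E°cell = −0.40 − (−1.18) = +0.78 V, with n = 2 electrons transferred.
The balanced reaction is Cd²⁺(aq) + Mn(s) → Cd(s) + Mn²⁺(aq), so Q = [Mn²⁺(aq)] / [Cd²⁺(aq)] = 4.55 and log Q = 0.658.
E = E° − (0.0681/n)·log Q = +0.78 − (0.0681/2)(0.658) = +0.76 V.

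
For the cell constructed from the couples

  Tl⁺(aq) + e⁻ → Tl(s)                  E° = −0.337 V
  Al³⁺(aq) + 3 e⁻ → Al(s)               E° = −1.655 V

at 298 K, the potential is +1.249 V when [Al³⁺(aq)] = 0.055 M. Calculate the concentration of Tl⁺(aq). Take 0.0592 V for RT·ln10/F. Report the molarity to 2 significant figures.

The Tl⁺/Tl couple has the larger reduction potential, so it is the cathode: E°cell = −0.337 − (−1.655) = +1.318 V and n = 3.
Rearranging E = E° − (0.0592/n)·log Q gives log Q = 3(+1.318 − (+1.249))/0.0592 = 3.497.
Balancing electrons gives 3 Tl⁺(aq) + Al(s) → 3 Tl(s) + Al³⁺(aq); thus Q = [Al³⁺(aq)] / [Tl⁺(aq)]^3.
Isolating [Tl⁺(aq)] in Q = 10^{3.497} yields log [Tl⁺(aq)] = −1.586, i.e. 0.026 M.

0.026 M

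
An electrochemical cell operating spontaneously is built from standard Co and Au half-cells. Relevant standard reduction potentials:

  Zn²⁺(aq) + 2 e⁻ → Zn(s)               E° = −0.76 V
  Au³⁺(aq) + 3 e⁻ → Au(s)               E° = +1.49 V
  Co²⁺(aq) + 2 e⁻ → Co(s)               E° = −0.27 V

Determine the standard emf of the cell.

Of the two couples in this cell, the one with the more positive reduction potential is reduced at the cathode: here that is Au³⁺/Au (+1.49 V); Co²⁺/Co (−0.27 V) is the anode.
E°cell = E°(cathode) − E°(anode) = +1.49 − (−0.27) = +1.76 V.

+1.76 V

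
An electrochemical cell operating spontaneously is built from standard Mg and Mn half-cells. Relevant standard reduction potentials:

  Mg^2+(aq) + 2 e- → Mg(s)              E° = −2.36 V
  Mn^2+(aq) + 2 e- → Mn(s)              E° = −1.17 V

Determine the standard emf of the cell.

Of the two couples in this cell, the one with the more positive reduction potential is reduced at the cathode: here that is Mn²⁺/Mn (−1.17 V); Mg²⁺/Mg (−2.36 V) is the anode.
E°cell = E°(cathode) − E°(anode) = −1.17 − (−2.36) = +1.19 V.

+1.19 V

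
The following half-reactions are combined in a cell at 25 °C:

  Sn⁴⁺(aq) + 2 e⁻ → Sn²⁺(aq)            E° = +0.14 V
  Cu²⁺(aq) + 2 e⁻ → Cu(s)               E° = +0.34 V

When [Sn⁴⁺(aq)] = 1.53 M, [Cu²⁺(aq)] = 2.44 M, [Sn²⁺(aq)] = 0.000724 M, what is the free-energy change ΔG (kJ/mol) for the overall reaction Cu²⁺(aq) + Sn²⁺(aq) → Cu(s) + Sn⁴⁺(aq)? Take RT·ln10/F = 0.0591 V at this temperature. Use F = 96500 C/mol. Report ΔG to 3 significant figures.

−21.8 kJ/mol

With Cu²⁺/Cu reduced at the cathode, E°cell = +0.34 − (+0.14) = +0.20 V and n = 2.
Q = [Sn⁴⁺(aq)] / ([Cu²⁺(aq)]·[Sn²⁺(aq)]) = 866, so log Q = 2.938 and E = +0.20 − (0.0591/2)(2.938) = +0.1132 V.
ΔG = −nFE = −(2)(96500)(+0.1132) J/mol = −21.8 kJ/mol.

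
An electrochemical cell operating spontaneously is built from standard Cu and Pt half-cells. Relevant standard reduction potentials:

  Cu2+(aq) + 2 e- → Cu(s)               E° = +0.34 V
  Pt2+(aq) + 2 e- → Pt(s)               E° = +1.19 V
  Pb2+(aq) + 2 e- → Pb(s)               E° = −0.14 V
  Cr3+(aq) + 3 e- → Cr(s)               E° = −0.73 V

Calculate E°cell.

+0.85 V

Of the two couples in this cell, the one with the more positive reduction potential is reduced at the cathode: here that is Pt²⁺/Pt (+1.19 V); Cu²⁺/Cu (+0.34 V) is the anode.
E°cell = E°(cathode) − E°(anode) = +1.19 − (+0.34) = +0.85 V.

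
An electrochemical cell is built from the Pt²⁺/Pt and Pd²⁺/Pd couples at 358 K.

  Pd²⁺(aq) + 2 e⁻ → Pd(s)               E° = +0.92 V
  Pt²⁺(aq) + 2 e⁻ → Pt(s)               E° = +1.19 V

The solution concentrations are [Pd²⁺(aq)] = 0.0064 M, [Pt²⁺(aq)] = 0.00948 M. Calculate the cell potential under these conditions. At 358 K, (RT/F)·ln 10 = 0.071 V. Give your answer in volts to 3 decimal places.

+0.276 V

Since E°(Pt²⁺/Pt) > E°(Pd²⁺/Pd), Pt²⁺/Pt serves as the cathode.
The standard potential is +1.19 − (+0.92) = +0.27 V and the balanced reaction transfers n = 2 electrons.
For the overall reaction Pt²⁺(aq) + Pd(s) → Pt(s) + Pd²⁺(aq), Q = [Pd²⁺(aq)] / [Pt²⁺(aq)] = 0.675, giving log Q = −0.171.
By the Nernst equation, E = +0.27 − (0.071/2)·(−0.171) = +0.276 V.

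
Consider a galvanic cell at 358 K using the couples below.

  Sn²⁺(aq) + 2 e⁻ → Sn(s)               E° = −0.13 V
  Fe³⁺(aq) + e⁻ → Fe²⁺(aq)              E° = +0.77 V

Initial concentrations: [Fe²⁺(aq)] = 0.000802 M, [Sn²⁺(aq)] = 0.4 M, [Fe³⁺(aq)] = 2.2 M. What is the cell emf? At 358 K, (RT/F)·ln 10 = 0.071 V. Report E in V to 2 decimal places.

+1.16 V

Fe³⁺/Fe²⁺ is reduced (cathode, E° = +0.77 V) and Sn²⁺/Sn is oxidized (anode).
The standard potential is +0.77 − (−0.13) = +0.90 V and the balanced reaction transfers n = 2 electrons.
The balanced reaction is 2 Fe³⁺(aq) + Sn(s) → 2 Fe²⁺(aq) + Sn²⁺(aq), so Q = ([Fe²⁺(aq)]^2·[Sn²⁺(aq)]) / [Fe³⁺(aq)]^2 = 5.32×10^−8 and log Q = −7.274.
E = E° − (0.071/n)·log Q = +0.90 − (0.071/2)(−7.274) = +1.16 V.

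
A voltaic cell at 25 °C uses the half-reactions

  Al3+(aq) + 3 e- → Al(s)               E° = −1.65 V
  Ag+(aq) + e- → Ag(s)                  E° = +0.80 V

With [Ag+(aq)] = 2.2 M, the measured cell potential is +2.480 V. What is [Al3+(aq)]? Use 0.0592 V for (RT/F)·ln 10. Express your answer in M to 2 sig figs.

0.32 M

The Ag⁺/Ag couple has the larger reduction potential, so it is the cathode: E°cell = +0.80 − (−1.65) = +2.45 V and n = 3.
Since E = E° − (0.0592/n)·log Q, log Q = n(E° − E)/0.0592 = −1.520.
For 3 Ag+(aq) + Al(s) → 3 Ag(s) + Al3+(aq), the reaction quotient is Q = [Al3+(aq)] / [Ag+(aq)]^3.
Solving for the unknown gives log [Al3+(aq)] = −0.493, so [Al3+(aq)] ≈ 0.32 M.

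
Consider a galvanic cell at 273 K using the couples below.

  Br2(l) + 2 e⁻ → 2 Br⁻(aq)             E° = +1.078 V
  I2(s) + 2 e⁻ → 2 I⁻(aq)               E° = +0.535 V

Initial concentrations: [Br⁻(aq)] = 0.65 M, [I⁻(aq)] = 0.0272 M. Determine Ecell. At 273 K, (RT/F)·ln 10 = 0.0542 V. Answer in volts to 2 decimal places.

+0.47 V

Br₂/Br⁻ is reduced (cathode, E° = +1.078 V) and I₂/I⁻ is oxidized (anode).
E°cell = +1.078 − (+0.535) = +0.543 V, with n = 2 electrons transferred.
For the overall reaction Br2(l) + 2 I⁻(aq) → 2 Br⁻(aq) + I2(s), Q = [Br⁻(aq)]^2 / [I⁻(aq)]^2 = 571, giving log Q = 2.757.
Applying E = E° − (RT ln10/nF)·log Q gives +0.543 − (0.0542/2)(2.757) = +0.47 V.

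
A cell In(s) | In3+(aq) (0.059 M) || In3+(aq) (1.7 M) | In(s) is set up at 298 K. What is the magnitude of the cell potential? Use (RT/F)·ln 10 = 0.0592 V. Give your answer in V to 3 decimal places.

0.029 V

For a concentration cell E°cell = 0, since both electrodes use the same couple.
The compartment with the higher In3+(aq) concentration (1.7 M) acts as the cathode; ions are reduced there and produced at the dilute (0.059 M) anode.
With n = 3, Ecell = −(0.0592/3)·log([dilute]/[conc]) = −(0.0592/3)·log(0.059/1.7) = +0.029 V.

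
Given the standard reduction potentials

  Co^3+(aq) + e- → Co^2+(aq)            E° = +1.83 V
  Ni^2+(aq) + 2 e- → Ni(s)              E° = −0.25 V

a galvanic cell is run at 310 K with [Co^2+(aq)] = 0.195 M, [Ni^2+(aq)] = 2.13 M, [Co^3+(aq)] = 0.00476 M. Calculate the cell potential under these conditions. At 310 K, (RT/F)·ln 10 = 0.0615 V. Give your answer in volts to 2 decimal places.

+1.97 V

The Co³⁺/Co²⁺ couple has the more positive E°, so it is the cathode; Ni²⁺/Ni is the anode.
E°cell = E°cat − E°an = +1.83 − (−0.25) = +2.08 V; n = 2.
Balancing gives 2 Co^3+(aq) + Ni(s) → 2 Co^2+(aq) + Ni^2+(aq); hence Q = ([Co^2+(aq)]^2·[Ni^2+(aq)]) / [Co^3+(aq)]^2 = 3.57×10^3 (log Q = 3.553).
By the Nernst equation, E = +2.08 − (0.0615/2)·(3.553) = +1.97 V.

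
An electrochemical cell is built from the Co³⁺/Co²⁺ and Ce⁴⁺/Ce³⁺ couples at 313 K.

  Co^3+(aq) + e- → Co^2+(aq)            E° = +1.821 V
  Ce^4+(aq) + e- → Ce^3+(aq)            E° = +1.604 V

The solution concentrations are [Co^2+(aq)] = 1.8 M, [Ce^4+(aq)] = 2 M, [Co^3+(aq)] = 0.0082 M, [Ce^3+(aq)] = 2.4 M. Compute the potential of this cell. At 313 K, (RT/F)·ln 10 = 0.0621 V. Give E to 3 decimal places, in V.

+0.077 V

The Co³⁺/Co²⁺ couple has the more positive E°, so it is the cathode; Ce⁴⁺/Ce³⁺ is the anode.
E°cell = +1.821 − (+1.604) = +0.217 V, with n = 1 electron transferred.
Balancing gives Co^3+(aq) + Ce^3+(aq) → Co^2+(aq) + Ce^4+(aq); hence Q = ([Co^2+(aq)]·[Ce^4+(aq)]) / ([Co^3+(aq)]·[Ce^3+(aq)]) = 183 (log Q = 2.262).
By the Nernst equation, E = +0.217 − (0.0621/1)·(2.262) = +0.077 V.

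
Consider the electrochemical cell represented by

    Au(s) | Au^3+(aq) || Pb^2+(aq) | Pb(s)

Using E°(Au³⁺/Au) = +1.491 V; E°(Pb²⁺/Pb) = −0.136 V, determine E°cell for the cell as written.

−1.627 V

By convention the left-hand electrode in cell notation is the anode (oxidation) and the right-hand electrode is the cathode (reduction).
E°cell = E°(right) − E°(left) = −0.136 − (+1.491) = −1.627 V.
The negative sign shows that, as written, the cell would require an external voltage to drive the reaction.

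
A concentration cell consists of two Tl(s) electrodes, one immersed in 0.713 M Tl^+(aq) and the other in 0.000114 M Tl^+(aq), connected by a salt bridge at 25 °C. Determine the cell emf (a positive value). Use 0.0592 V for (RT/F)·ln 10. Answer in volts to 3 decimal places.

For a concentration cell E°cell = 0, since both electrodes use the same couple.
The compartment with the higher Tl^+(aq) concentration (0.713 M) acts as the cathode; ions are reduced there and produced at the dilute (0.000114 M) anode.
With n = 1, Ecell = −(0.0592/1)·log([dilute]/[conc]) = −(0.0592/1)·log(0.000114/0.713) = +0.225 V.

0.225 V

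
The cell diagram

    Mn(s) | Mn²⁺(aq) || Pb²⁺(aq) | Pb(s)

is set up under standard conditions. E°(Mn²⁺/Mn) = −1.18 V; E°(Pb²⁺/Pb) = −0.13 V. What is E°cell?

By convention the left-hand electrode in cell notation is the anode (oxidation) and the right-hand electrode is the cathode (reduction).
E°cell = E°(right) − E°(left) = −0.13 − (−1.18) = +1.05 V.

+1.05 V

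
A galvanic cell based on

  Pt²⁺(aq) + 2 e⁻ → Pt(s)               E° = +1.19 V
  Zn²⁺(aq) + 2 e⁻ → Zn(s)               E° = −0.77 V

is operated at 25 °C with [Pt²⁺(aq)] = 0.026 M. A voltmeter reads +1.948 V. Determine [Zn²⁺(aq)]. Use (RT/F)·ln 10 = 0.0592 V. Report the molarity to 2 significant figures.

0.066 M

The Pt²⁺/Pt couple has the larger reduction potential, so it is the cathode: E°cell = +1.19 − (−0.77) = +1.96 V and n = 2.
From the Nernst equation, log Q = n(E° − E)/0.0592 = 2·(+1.96 − (+1.948))/0.0592 = 0.405.
The balanced reaction is Pt²⁺(aq) + Zn(s) → Pt(s) + Zn²⁺(aq), so Q = [Zn²⁺(aq)] / [Pt²⁺(aq)].
Isolating [Zn²⁺(aq)] in Q = 10^{0.405} yields log [Zn²⁺(aq)] = −1.180, i.e. 0.066 M.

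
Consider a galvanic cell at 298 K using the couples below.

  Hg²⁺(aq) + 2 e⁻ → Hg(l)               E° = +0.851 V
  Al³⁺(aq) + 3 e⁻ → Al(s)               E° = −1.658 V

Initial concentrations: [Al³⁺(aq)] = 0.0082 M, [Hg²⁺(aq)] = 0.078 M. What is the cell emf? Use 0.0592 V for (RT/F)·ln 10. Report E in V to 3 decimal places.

The Hg²⁺/Hg couple has the more positive E°, so it is the cathode; Al³⁺/Al is the anode.
E°cell = E°cat − E°an = +0.851 − (−1.658) = +2.509 V; n = 6.
Balancing gives 3 Hg²⁺(aq) + 2 Al(s) → 3 Hg(l) + 2 Al³⁺(aq); hence Q = [Al³⁺(aq)]^2 / [Hg²⁺(aq)]^3 = 0.142 (log Q = −0.849).
E = E° − (0.0592/n)·log Q = +2.509 − (0.0592/6)(−0.849) = +2.517 V.

+2.517 V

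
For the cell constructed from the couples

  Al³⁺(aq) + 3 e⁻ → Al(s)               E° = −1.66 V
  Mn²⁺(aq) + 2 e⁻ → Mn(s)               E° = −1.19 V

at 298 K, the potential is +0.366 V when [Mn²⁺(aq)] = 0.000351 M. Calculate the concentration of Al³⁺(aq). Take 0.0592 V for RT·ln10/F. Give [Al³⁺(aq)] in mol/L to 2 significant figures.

The Mn²⁺/Mn couple has the larger reduction potential, so it is the cathode: E°cell = −1.19 − (−1.66) = +0.47 V and n = 6.
Since E = E° − (0.0592/n)·log Q, log Q = n(E° − E)/0.0592 = 10.541.
For 3 Mn²⁺(aq) + 2 Al(s) → 3 Mn(s) + 2 Al³⁺(aq), the reaction quotient is Q = [Al³⁺(aq)]^2 / [Mn²⁺(aq)]^3.
Substituting the known concentrations and solving, log [Al³⁺(aq)] = 0.088 and [Al³⁺(aq)] = 1.2 M.

1.2 M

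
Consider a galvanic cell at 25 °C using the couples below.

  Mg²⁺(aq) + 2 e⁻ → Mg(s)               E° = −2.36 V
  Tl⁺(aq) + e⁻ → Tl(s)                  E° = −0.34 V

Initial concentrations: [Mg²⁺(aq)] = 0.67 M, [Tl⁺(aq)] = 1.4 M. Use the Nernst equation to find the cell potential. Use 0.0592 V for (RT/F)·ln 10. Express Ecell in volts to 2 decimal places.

+2.03 V

The Tl⁺/Tl couple has the more positive E°, so it is the cathode; Mg²⁺/Mg is the anode.
E°cell = E°cat − E°an = −0.34 − (−2.36) = +2.02 V; n = 2.
The balanced reaction is 2 Tl⁺(aq) + Mg(s) → 2 Tl(s) + Mg²⁺(aq), so Q = [Mg²⁺(aq)] / [Tl⁺(aq)]^2 = 0.342 and log Q = −0.466.
Applying E = E° − (RT ln10/nF)·log Q gives +2.02 − (0.0592/2)(−0.466) = +2.03 V.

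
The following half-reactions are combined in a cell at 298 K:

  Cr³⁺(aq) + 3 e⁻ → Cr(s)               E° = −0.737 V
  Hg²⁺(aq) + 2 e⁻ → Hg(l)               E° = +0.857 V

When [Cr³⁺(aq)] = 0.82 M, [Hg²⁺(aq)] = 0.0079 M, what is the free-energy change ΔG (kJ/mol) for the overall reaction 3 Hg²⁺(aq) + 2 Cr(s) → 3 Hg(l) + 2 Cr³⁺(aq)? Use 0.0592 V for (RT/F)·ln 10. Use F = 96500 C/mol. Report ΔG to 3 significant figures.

−888 kJ/mol

With Hg²⁺/Hg reduced at the cathode, E°cell = +0.857 − (−0.737) = +1.594 V and n = 6.
Q = [Cr³⁺(aq)]^2 / [Hg²⁺(aq)]^3 = 1.36×10^6, so log Q = 6.135 and E = +1.594 − (0.0592/6)(6.135) = +1.5335 V.
ΔG = −nFE = −(6)(96500)(+1.5335) J/mol = −888 kJ/mol.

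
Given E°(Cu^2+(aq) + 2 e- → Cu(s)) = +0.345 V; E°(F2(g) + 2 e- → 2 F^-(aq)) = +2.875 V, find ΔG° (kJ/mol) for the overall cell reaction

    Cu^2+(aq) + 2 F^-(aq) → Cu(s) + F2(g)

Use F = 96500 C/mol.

In the reaction as written Cu^2+(aq) is reduced, so the Cu²⁺/Cu couple is the cathode and F₂/F⁻ is the anode.
E°cell = +0.345 − (+2.875) = −2.530 V; balancing electrons gives n = 2.
ΔG° = −nFE°cell = −(2)(96500)(−2.530) J/mol = +488 kJ/mol.

+488 kJ/mol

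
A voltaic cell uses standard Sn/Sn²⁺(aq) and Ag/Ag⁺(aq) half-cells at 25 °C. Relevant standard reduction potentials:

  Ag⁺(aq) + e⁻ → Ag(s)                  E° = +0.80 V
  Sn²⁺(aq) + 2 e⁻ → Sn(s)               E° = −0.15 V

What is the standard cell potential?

Of the two couples in this cell, the one with the more positive reduction potential is reduced at the cathode: here that is Ag⁺/Ag (+0.80 V); Sn²⁺/Sn (−0.15 V) is the anode.
E°cell = E°(cathode) − E°(anode) = +0.80 − (−0.15) = +0.95 V.

+0.95 V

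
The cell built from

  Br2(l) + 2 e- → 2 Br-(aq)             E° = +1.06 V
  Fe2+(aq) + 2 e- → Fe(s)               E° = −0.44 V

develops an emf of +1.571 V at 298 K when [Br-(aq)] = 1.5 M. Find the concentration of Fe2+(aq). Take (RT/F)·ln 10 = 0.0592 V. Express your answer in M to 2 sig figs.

The Br₂/Br⁻ couple has the larger reduction potential, so it is the cathode: E°cell = +1.06 − (−0.44) = +1.50 V and n = 2.
Since E = E° − (0.0592/n)·log Q, log Q = n(E° − E)/0.0592 = −2.399.
Balancing electrons gives Br2(l) + Fe(s) → 2 Br-(aq) + Fe2+(aq); thus Q = [Br-(aq)]^2·[Fe2+(aq)].
Isolating [Fe2+(aq)] in Q = 10^{−2.399} yields log [Fe2+(aq)] = −2.751, i.e. 0.0018 M.

0.0018 M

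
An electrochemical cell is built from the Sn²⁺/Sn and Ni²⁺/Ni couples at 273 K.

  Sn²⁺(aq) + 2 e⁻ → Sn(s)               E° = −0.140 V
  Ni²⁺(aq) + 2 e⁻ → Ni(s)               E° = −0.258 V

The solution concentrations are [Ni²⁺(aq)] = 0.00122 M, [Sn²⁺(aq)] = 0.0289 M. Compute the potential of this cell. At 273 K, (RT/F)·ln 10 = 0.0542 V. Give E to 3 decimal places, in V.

+0.155 V

Since E°(Sn²⁺/Sn) > E°(Ni²⁺/Ni), Sn²⁺/Sn serves as the cathode.
E°cell = −0.140 − (−0.258) = +0.118 V, with n = 2 electrons transferred.
The balanced reaction is Sn²⁺(aq) + Ni(s) → Sn(s) + Ni²⁺(aq), so Q = [Ni²⁺(aq)] / [Sn²⁺(aq)] = 0.0422 and log Q = −1.375.
By the Nernst equation, E = +0.118 − (0.0542/2)·(−1.375) = +0.155 V.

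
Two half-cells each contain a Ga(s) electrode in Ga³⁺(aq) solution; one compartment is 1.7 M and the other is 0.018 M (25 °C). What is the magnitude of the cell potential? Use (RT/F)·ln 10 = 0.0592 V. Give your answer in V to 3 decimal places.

For a concentration cell E°cell = 0, since both electrodes use the same couple.
The compartment with the higher Ga³⁺(aq) concentration (1.7 M) acts as the cathode; ions are reduced there and produced at the dilute (0.018 M) anode.
With n = 3, Ecell = −(0.0592/3)·log([dilute]/[conc]) = −(0.0592/3)·log(0.018/1.7) = +0.039 V.

0.039 V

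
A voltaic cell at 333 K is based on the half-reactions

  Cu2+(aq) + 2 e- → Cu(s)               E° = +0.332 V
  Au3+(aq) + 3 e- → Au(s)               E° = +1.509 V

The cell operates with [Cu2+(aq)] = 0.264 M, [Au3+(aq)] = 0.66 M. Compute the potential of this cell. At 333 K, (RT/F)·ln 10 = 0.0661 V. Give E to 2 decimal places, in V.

+1.19 V

Au³⁺/Au is reduced (cathode, E° = +1.509 V) and Cu²⁺/Cu is oxidized (anode).
E°cell = E°cat − E°an = +1.509 − (+0.332) = +1.177 V; n = 6.
The balanced reaction is 2 Au3+(aq) + 3 Cu(s) → 2 Au(s) + 3 Cu2+(aq), so Q = [Cu2+(aq)]^3 / [Au3+(aq)]^2 = 0.0422 and log Q = −1.374.
By the Nernst equation, E = +1.177 − (0.0661/6)·(−1.374) = +1.19 V.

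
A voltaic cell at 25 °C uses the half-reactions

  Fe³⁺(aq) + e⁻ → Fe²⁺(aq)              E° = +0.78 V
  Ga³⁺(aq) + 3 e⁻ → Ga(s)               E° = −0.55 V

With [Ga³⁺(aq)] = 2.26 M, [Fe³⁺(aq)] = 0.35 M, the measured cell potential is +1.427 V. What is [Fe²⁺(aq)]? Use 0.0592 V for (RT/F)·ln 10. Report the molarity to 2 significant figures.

Fe³⁺/Fe²⁺ is the cathode (higher E°); E°cell = +0.78 − (−0.55) = +1.33 V with n = 3.
Since E = E° − (0.0592/n)·log Q, log Q = n(E° − E)/0.0592 = −4.916.
The balanced reaction is 3 Fe³⁺(aq) + Ga(s) → 3 Fe²⁺(aq) + Ga³⁺(aq), so Q = ([Fe²⁺(aq)]^3·[Ga³⁺(aq)]) / [Fe³⁺(aq)]^3.
Substituting the known concentrations and solving, log [Fe²⁺(aq)] = −2.213 and [Fe²⁺(aq)] = 0.0061 M.

0.0061 M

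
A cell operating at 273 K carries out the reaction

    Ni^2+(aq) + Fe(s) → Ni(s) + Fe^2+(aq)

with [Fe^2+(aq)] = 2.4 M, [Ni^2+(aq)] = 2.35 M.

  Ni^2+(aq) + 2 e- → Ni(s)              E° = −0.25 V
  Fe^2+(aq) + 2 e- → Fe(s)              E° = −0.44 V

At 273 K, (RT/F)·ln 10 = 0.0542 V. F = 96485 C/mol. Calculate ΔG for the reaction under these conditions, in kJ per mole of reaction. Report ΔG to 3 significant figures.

−36.6 kJ/mol

With Ni²⁺/Ni reduced at the cathode, E°cell = −0.25 − (−0.44) = +0.19 V and n = 2.
Here Q = [Fe^2+(aq)] / [Ni^2+(aq)] = 1.02 (log Q = 0.009), giving E = +0.19 − (0.0542/2)·(0.009) = +0.1898 V.
Then ΔG = −nFE = −2 × 96485 × +0.1898 J/mol = −36.6 kJ/mol.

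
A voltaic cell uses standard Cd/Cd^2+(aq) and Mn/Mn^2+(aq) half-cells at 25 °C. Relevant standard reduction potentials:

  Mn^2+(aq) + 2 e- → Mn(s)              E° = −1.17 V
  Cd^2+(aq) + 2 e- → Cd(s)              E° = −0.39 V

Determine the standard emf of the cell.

+0.78 V

The Cd²⁺/Cd couple has the higher E°, so Cd ion is reduced (cathode) and Mn is oxidized (anode).
E°cell = E°(cathode) − E°(anode) = −0.39 − (−1.17) = +0.78 V.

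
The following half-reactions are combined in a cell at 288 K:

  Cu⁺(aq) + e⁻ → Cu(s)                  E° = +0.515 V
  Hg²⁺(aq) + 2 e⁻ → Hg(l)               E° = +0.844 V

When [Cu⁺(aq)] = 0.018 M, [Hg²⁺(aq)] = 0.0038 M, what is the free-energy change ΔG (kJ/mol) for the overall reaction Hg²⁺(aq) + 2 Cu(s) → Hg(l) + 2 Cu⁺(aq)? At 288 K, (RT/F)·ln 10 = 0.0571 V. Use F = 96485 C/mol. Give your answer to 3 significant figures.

The standard cell potential is +0.844 − (+0.515) = +0.329 V, with n = 2 electrons in the balanced equation.
Q = [Cu⁺(aq)]^2 / [Hg²⁺(aq)] = 0.0853, so log Q = −1.069 and E = +0.329 − (0.0571/2)(−1.069) = +0.3595 V.
Finally ΔG = −nFE = −(2)(96485 C/mol)(+0.3595 V) = −69.4 kJ/mol.

−69.4 kJ/mol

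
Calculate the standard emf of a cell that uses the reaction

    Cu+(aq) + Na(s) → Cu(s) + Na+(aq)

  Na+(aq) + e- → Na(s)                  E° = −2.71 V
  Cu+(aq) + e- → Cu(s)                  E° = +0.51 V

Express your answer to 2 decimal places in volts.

+3.22 V

In the reaction as written, Cu+(aq) is reduced (cathode) and Na+(aq) is produced by oxidation at the anode.
E°cell = E°(cathode) − E°(anode) = +0.51 − (−2.71) = +3.22 V.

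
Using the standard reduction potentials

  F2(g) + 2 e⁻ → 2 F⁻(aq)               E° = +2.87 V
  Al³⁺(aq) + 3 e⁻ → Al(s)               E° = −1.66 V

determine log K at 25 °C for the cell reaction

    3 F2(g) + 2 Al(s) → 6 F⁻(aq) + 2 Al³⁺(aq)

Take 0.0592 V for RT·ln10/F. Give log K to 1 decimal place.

log K = 459.1

The F₂/F⁻ couple is reduced (cathode); E°cell = +2.87 − (−1.66) = +4.53 V with n = 6.
At equilibrium E = 0, so log K = nE°cell / 0.0592 = (6)(+4.53) / 0.0592 = 459.1.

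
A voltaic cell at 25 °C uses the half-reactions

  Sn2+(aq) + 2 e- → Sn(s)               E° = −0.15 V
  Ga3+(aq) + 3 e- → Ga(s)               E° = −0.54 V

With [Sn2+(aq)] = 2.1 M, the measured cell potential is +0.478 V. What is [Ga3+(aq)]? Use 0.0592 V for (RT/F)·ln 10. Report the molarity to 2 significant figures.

0.00011 M

With Sn²⁺/Sn at the cathode and Ga³⁺/Ga at the anode, E°cell = −0.15 − (−0.54) = +0.39 V (n = 6).
From the Nernst equation, log Q = n(E° − E)/0.0592 = 6·(+0.39 − (+0.478))/0.0592 = −8.919.
Balancing electrons gives 3 Sn2+(aq) + 2 Ga(s) → 3 Sn(s) + 2 Ga3+(aq); thus Q = [Ga3+(aq)]^2 / [Sn2+(aq)]^3.
Isolating [Ga3+(aq)] in Q = 10^{−8.919} yields log [Ga3+(aq)] = −3.976, i.e. 0.00011 M.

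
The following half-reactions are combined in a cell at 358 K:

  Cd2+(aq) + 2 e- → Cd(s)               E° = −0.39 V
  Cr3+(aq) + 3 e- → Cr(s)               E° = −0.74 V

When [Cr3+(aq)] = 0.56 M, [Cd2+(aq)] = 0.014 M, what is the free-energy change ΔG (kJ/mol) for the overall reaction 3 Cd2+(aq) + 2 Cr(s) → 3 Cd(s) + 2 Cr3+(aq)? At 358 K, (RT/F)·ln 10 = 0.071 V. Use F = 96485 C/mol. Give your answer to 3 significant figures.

−168 kJ/mol

With Cd²⁺/Cd reduced at the cathode, E°cell = −0.39 − (−0.74) = +0.35 V and n = 6.
The reaction quotient is [Cr3+(aq)]^2 / [Cd2+(aq)]^3 = 1.14×10^5; by Nernst, E = +0.35 − (0.071/6)(5.058) = +0.2901 V.
Then ΔG = −nFE = −6 × 96485 × +0.2901 J/mol = −168 kJ/mol.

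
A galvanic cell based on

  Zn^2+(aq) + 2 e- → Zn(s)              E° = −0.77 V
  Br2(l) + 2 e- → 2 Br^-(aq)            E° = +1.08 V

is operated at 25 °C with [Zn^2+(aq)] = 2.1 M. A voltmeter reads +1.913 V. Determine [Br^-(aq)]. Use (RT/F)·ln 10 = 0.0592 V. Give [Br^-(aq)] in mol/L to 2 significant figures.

0.060 M

The Br₂/Br⁻ couple has the larger reduction potential, so it is the cathode: E°cell = +1.08 − (−0.77) = +1.85 V and n = 2.
From the Nernst equation, log Q = n(E° − E)/0.0592 = 2·(+1.85 − (+1.913))/0.0592 = −2.128.
For Br2(l) + Zn(s) → 2 Br^-(aq) + Zn^2+(aq), the reaction quotient is Q = [Br^-(aq)]^2·[Zn^2+(aq)].
Substituting the known concentrations and solving, log [Br^-(aq)] = −1.225 and [Br^-(aq)] = 0.060 M.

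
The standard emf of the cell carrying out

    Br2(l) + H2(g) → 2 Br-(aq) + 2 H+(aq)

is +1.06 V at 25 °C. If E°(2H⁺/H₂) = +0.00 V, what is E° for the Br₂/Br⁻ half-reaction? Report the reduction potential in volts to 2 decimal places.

+1.06 V

In the reaction as written the Br₂/Br⁻ couple is reduced (cathode) and 2H⁺/H₂ is oxidized (anode), so E°cell = E°(Br₂/Br⁻) − E°(2H⁺/H₂).
E°(Br₂/Br⁻) = E°cell + E°(anode) = +1.06 + (+0.00) = +1.06 V.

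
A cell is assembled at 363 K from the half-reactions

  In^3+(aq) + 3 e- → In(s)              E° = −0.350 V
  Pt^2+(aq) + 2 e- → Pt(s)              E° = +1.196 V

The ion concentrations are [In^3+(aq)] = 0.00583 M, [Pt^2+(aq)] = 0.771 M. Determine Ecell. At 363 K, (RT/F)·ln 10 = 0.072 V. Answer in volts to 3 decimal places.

Since E°(Pt²⁺/Pt) > E°(In³⁺/In), Pt²⁺/Pt serves as the cathode.
E°cell = +1.196 − (−0.350) = +1.546 V, with n = 6 electrons transferred.
For the overall reaction 3 Pt^2+(aq) + 2 In(s) → 3 Pt(s) + 2 In^3+(aq), Q = [In^3+(aq)]^2 / [Pt^2+(aq)]^3 = 7.42×10^−5, giving log Q = −4.130.
E = E° − (0.072/n)·log Q = +1.546 − (0.072/6)(−4.130) = +1.596 V.

+1.596 V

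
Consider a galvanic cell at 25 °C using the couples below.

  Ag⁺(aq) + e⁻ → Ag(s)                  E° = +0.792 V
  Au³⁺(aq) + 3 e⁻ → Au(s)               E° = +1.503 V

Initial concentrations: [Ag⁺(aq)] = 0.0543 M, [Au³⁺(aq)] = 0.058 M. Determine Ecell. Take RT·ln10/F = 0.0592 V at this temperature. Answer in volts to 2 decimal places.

The Au³⁺/Au couple has the more positive E°, so it is the cathode; Ag⁺/Ag is the anode.
E°cell = E°cat − E°an = +1.503 − (+0.792) = +0.711 V; n = 3.
The balanced reaction is Au³⁺(aq) + 3 Ag(s) → Au(s) + 3 Ag⁺(aq), so Q = [Ag⁺(aq)]^3 / [Au³⁺(aq)] = 0.00276 and log Q = −2.559.
By the Nernst equation, E = +0.711 − (0.0592/3)·(−2.559) = +0.76 V.

+0.76 V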